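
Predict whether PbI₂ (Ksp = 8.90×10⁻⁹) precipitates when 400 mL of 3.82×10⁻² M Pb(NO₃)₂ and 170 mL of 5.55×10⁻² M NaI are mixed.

After mixing, V = 400 mL + 170 mL = 570 mL.
[Pb²⁺] = (3.82×10⁻²)(400)/570 = 2.68×10⁻² M
[I⁻] = (5.55×10⁻²)(170)/570 = 1.66×10⁻² M
Q = [Pb²⁺][I⁻]^2 = 7.34×10⁻⁶
Q = 7.34×10⁻⁶ > Ksp = 8.90×10⁻⁹, so the solution is supersaturated and PbI₂ precipitates.

Yes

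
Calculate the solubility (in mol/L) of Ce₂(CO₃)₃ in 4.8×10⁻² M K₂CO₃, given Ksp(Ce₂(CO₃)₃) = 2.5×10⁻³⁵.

Ce₂(CO₃)₃(s) ⇌ 2 Ce³⁺(aq) + 3 CO₃²⁻(aq)
The solution already contains CO₃²⁻ at 4.8×10⁻² M. Let s be the molar solubility of Ce₂(CO₃)₃.
[CO₃²⁻] ≈ 4.8×10⁻² M (common ion dominates); [Ce³⁺] = 2s.
Ksp = [Ce³⁺]^2[CO₃²⁻]^3 = (2s)^2(4.8×10⁻²)^3
(2s)^2 = 2.5×10⁻³⁵ / (4.8×10⁻²)^3 = 2.3×10⁻³¹
s = 2.4×10⁻¹⁶ M

2.4×10⁻¹⁶ M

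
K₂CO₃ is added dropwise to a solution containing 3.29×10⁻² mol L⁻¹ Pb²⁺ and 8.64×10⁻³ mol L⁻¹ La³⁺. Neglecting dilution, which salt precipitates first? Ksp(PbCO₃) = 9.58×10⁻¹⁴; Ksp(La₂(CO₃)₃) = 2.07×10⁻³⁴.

Precipitation begins when Q = Ksp.
For PbCO₃: [CO₃²⁻] = (Ksp/[Pb²⁺]) = 2.91×10⁻¹² mol L⁻¹
For La₂(CO₃)₃: [CO₃²⁻] = (Ksp/[La³⁺]^2)^(1/3) = 1.40×10⁻¹⁰ mol L⁻¹
Since PbCO₃ needs less CO₃²⁻ to reach saturation, it precipitates first.

PbCO₃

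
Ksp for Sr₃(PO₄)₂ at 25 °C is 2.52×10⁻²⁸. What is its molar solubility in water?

Sr₃(PO₄)₂(s) ⇌ 3 Sr²⁺(aq) + 2 PO₄³⁻(aq)
Call the molar solubility s, so that [Sr²⁺] = 3s and [PO₄³⁻] = 2s.
Ksp = [Sr²⁺]^3[PO₄³⁻]^2 = (3s)^3 · (2s)^2 = 108s^5
108s^5 = 2.52×10⁻²⁸  ⇒  s^5 = 2.33×10⁻³⁰
s = (2.33×10⁻³⁰)^(1/5) = 1.18×10⁻⁶ M

1.18×10⁻⁶ M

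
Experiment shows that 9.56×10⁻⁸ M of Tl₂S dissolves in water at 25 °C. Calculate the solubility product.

Ksp = 3.49×10⁻²¹

Tl₂S(s) ⇌ 2 Tl⁺(aq) + S²⁻(aq)
Call the molar solubility s, so that [Tl⁺] = 2s and [S²⁻] = s.
Ksp = [Tl⁺]^2[S²⁻] = (2s)^2 · s = 4s^3
Ksp = 4 × (9.56×10⁻⁸)^3 = 3.49×10⁻²¹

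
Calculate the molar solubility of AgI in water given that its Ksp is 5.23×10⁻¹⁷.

7.23×10⁻⁹ M

AgI(s) ⇌ Ag⁺(aq) + I⁻(aq)
If s mol/L of AgI dissolves, [Ag⁺] = s and [I⁻] = s.
Ksp = [Ag⁺][I⁻] = s · s = s^2
s^2 = 5.23×10⁻¹⁷
s = (5.23×10⁻¹⁷)^(1/2) = 7.23×10⁻⁹ M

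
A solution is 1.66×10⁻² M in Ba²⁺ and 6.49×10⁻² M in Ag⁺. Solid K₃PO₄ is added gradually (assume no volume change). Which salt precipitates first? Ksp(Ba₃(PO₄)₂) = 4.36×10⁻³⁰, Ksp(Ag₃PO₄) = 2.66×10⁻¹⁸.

The threshold for precipitation is Q = Ksp.
For Ba₃(PO₄)₂: [PO₄³⁻] = (Ksp/[Ba²⁺]^3)^(1/2) = 9.76×10⁻¹³ M
For Ag₃PO₄: [PO₄³⁻] = (Ksp/[Ag⁺]^3) = 9.73×10⁻¹⁵ M
Ag₃PO₄ requires the lower [PO₄³⁻], so it precipitates first.

Ag₃PO₄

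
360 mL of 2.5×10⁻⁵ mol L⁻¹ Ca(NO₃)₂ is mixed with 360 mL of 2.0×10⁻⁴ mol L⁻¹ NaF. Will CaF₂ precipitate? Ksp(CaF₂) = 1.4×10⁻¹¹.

No

Total volume after mixing = 360 + 360 = 720 mL.
[Ca²⁺] = (2.5×10⁻⁵)(360)/720 = 1.3×10⁻⁵ mol L⁻¹
[F⁻] = (2.0×10⁻⁴)(360)/720 = 1.0×10⁻⁴ mol L⁻¹
Q = [Ca²⁺][F⁻]^2 = 1.3×10⁻¹³
Since Q (1.3×10⁻¹³) is less than Ksp (1.4×10⁻¹¹), no CaF₂ precipitates.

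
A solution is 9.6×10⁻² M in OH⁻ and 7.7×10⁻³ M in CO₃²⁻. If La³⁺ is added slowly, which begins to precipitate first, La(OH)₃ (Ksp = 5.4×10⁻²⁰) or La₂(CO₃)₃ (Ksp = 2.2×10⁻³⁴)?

Each salt precipitates once Q = Ksp for that salt.
For La(OH)₃: [La³⁺] = (Ksp/[OH⁻]^3) = 6.1×10⁻¹⁷ M
For La₂(CO₃)₃: [La³⁺] = (Ksp/[CO₃²⁻]^3)^(1/2) = 2.2×10⁻¹⁴ M
The smaller threshold [La³⁺] is reached first, so La(OH)₃ precipitates first.

La(OH)₃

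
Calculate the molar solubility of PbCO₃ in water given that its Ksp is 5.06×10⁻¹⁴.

2.25×10⁻⁷ M

PbCO₃(s) ⇌ Pb²⁺(aq) + CO₃²⁻(aq)
Call the molar solubility s, so that [Pb²⁺] = s and [CO₃²⁻] = s.
Ksp = [Pb²⁺][CO₃²⁻] = s · s = s^2
s^2 = 5.06×10⁻¹⁴
Taking the 2nd root, s = 2.25×10⁻⁷ M.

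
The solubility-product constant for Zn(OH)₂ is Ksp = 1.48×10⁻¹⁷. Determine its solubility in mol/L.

1.55×10⁻⁶ M

Zn(OH)₂(s) ⇌ Zn²⁺(aq) + 2 OH⁻(aq)
For each mole of Zn(OH)₂ that dissolves per liter, [Zn²⁺] = s and [OH⁻] = 2s; let s denote this solubility.
Ksp = [Zn²⁺][OH⁻]^2 = s · (2s)^2 = 4s^3
4s^3 = 1.48×10⁻¹⁷  ⇒  s^3 = 3.70×10⁻¹⁸
s = (3.70×10⁻¹⁸)^(1/3) = 1.55×10⁻⁶ mol/L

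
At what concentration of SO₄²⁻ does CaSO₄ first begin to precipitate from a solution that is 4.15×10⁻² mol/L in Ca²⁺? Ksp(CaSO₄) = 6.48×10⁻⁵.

1.56×10⁻³ M

A salt starts to precipitate once the ion product Q reaches its Ksp.
CaSO₄(s) ⇌ Ca²⁺(aq) + SO₄²⁻(aq)
Ksp = [Ca²⁺][SO₄²⁻] = [SO₄²⁻](4.15×10⁻²)
[SO₄²⁻] = 6.48×10⁻⁵ / (4.15×10⁻²) = 1.56×10⁻³
[SO₄²⁻] = 1.56×10⁻³ mol/L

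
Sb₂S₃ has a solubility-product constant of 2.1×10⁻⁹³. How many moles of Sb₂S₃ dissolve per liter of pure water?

Sb₂S₃(s) ⇌ 2 Sb³⁺(aq) + 3 S²⁻(aq)
With molar solubility s: [Sb³⁺] = 2s, [S²⁻] = 3s.
Ksp = [Sb³⁺]^2[S²⁻]^3 = (2s)^2 · (3s)^3 = 108s^5
108s^5 = 2.1×10⁻⁹³  ⇒  s^5 = 1.9×10⁻⁹⁵
s = (1.9×10⁻⁹⁵)^(1/5) = 1.1×10⁻¹⁹ mol/L

1.1×10⁻¹⁹ M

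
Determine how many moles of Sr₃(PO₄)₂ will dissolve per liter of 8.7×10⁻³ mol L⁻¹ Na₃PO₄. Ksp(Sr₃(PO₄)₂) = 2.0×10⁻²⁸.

Sr₃(PO₄)₂(s) ⇌ 3 Sr²⁺(aq) + 2 PO₄³⁻(aq)
With PO₄³⁻ already at 8.7×10⁻³ mol L⁻¹ and s small, take [PO₄³⁻] ≈ 8.7×10⁻³ mol L⁻¹ and [Sr²⁺] = 3s.
Ksp = [Sr²⁺]^3[PO₄³⁻]^2 = (3s)^3(8.7×10⁻³)^2
(3s)^3 = 2.0×10⁻²⁸ / (8.7×10⁻³)^2 = 2.6×10⁻²⁴
s = 4.6×10⁻⁹ mol L⁻¹

4.6×10⁻⁹ M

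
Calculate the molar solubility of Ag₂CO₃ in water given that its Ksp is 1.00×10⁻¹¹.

1.36×10⁻⁴ M

Ag₂CO₃(s) ⇌ 2 Ag⁺(aq) + CO₃²⁻(aq)
For each mole of Ag₂CO₃ that dissolves per liter, [Ag⁺] = 2s and [CO₃²⁻] = s; let s denote this solubility.
Ksp = [Ag⁺]^2[CO₃²⁻] = (2s)^2 · s = 4s^3
4s^3 = 1.00×10⁻¹¹  ⇒  s^3 = 2.50×10⁻¹²
s = (2.50×10⁻¹²)^(1/3) = 1.36×10⁻⁴ mol L⁻¹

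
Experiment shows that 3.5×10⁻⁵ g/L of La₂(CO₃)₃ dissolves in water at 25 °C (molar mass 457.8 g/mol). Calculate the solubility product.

Ksp = 2.8×10⁻³⁴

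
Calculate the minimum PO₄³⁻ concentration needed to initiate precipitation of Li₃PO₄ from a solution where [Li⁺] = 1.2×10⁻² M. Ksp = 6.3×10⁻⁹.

The threshold for precipitation is Q = Ksp.
Li₃PO₄(s) ⇌ 3 Li⁺(aq) + PO₄³⁻(aq)
Ksp = [Li⁺]^3[PO₄³⁻] = [PO₄³⁻](1.2×10⁻²)^3
[PO₄³⁻] = 6.3×10⁻⁹ / (1.2×10⁻²)^3 = 3.6×10⁻³
[PO₄³⁻] = 3.6×10⁻³ M

3.6×10⁻³ M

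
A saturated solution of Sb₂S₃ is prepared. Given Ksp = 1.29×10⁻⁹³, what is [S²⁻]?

Sb₂S₃(s) ⇌ 2 Sb³⁺(aq) + 3 S²⁻(aq)
With molar solubility s: [Sb³⁺] = 2s, [S²⁻] = 3s.
Ksp = [Sb³⁺]^2[S²⁻]^3 = (2s)^2 · (3s)^3 = 108s^5 = 1.29×10⁻⁹³
s = 1.04×10⁻¹⁹ mol/L
[S²⁻] = 3s = 3.11×10⁻¹⁹ mol/L

3.11×10⁻¹⁹ M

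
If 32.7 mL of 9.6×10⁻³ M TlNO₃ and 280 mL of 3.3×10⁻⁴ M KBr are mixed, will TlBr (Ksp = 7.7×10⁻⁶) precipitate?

After mixing, V = 32.7 mL + 280 mL = 312.7 mL.
[Tl⁺] = (9.6×10⁻³)(32.7)/312.7 = 1.0×10⁻³ M
[Br⁻] = (3.3×10⁻⁴)(280)/312.7 = 3.0×10⁻⁴ M
Q = [Tl⁺][Br⁻] = 3.0×10⁻⁷
Q = 3.0×10⁻⁷ < Ksp = 7.7×10⁻⁶, so the solution is unsaturated and no precipitate forms.

No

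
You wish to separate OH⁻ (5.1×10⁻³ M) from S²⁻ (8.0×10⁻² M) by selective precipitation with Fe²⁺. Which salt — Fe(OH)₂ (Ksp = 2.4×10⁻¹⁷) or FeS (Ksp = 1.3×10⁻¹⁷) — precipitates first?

FeS

Precipitation begins when Q = Ksp.
For Fe(OH)₂: [Fe²⁺] = (Ksp/[OH⁻]^2) = 9.2×10⁻¹³ M
For FeS: [Fe²⁺] = (Ksp/[S²⁻]) = 1.6×10⁻¹⁶ M
Since FeS needs less Fe²⁺ to reach saturation, it precipitates first.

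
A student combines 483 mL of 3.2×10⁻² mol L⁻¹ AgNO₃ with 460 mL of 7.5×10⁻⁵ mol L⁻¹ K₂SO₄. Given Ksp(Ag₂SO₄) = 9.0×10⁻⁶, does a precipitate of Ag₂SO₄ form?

No

After mixing, V = 483 mL + 460 mL = 943 mL.
[Ag⁺] = (3.2×10⁻²)(483)/943 = 1.6×10⁻² mol L⁻¹
[SO₄²⁻] = (7.5×10⁻⁵)(460)/943 = 3.7×10⁻⁵ mol L⁻¹
Q = [Ag⁺]^2[SO₄²⁻] = 9.8×10⁻⁹
Q < Ksp (9.8×10⁻⁹ vs 9.0×10⁻⁶); the solution remains unsaturated and no precipitate forms.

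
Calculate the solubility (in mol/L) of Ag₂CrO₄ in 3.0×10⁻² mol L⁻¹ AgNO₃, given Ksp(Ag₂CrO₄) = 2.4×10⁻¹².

Ag₂CrO₄(s) ⇌ 2 Ag⁺(aq) + CrO₄²⁻(aq)
Let s be the solubility of Ag₂CrO₄ here. The common ion gives [Ag⁺] ≈ 3.0×10⁻² mol L⁻¹, and [CrO₄²⁻] = s.
Ksp = [Ag⁺]^2[CrO₄²⁻] = (3.0×10⁻²)^2s
s = 2.4×10⁻¹² / (3.0×10⁻²)^2 = 2.7×10⁻⁹
s = 2.7×10⁻⁹ mol L⁻¹

2.7×10⁻⁹ M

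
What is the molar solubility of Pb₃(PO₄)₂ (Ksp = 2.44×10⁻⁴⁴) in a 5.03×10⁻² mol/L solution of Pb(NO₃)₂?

Pb₃(PO₄)₂(s) ⇌ 3 Pb²⁺(aq) + 2 PO₄³⁻(aq)
Let s be the solubility of Pb₃(PO₄)₂ here. The common ion gives [Pb²⁺] ≈ 5.03×10⁻² mol/L, and [PO₄³⁻] = 2s.
Ksp = [Pb²⁺]^3[PO₄³⁻]^2 = (5.03×10⁻²)^3(2s)^2
(2s)^2 = 2.44×10⁻⁴⁴ / (5.03×10⁻²)^3 = 1.92×10⁻⁴⁰
s = 6.92×10⁻²¹ mol/L

6.92×10⁻²¹ M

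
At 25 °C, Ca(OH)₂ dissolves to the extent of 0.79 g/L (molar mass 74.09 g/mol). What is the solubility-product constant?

Ksp = 4.8×10⁻⁶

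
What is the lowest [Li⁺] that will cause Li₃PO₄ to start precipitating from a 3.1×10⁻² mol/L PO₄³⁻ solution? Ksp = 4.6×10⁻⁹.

The threshold for precipitation is Q = Ksp.
Li₃PO₄(s) ⇌ 3 Li⁺(aq) + PO₄³⁻(aq)
Ksp = [Li⁺]^3[PO₄³⁻] = [Li⁺]^3(3.1×10⁻²)
[Li⁺]^3 = 4.6×10⁻⁹ / (3.1×10⁻²) = 1.5×10⁻⁷
[Li⁺] = 5.3×10⁻³ mol/L

5.3×10⁻³ M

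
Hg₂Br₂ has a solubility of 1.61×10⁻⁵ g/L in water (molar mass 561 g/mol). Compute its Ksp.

Ksp = 9.45×10⁻²³

s = (1.61×10⁻⁵ g L⁻¹)/(561 g mol⁻¹) = 2.8699×10⁻⁸ M
Hg₂Br₂(s) ⇌ Hg₂²⁺(aq) + 2 Br⁻(aq)
Call the molar solubility s, so that [Hg₂²⁺] = s and [Br⁻] = 2s.
Ksp = [Hg₂²⁺][Br⁻]^2 = s · (2s)^2 = 4s^3
Ksp = 4 × (2.8699×10⁻⁸)^3 = 9.45×10⁻²³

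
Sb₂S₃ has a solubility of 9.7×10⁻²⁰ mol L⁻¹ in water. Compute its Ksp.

Ksp = 9.3×10⁻⁹⁴

Sb₂S₃(s) ⇌ 2 Sb³⁺(aq) + 3 S²⁻(aq)
Call the molar solubility s, so that [Sb³⁺] = 2s and [S²⁻] = 3s.
Ksp = [Sb³⁺]^2[S²⁻]^3 = (2s)^2 · (3s)^3 = 108s^5
Ksp = 108 × (9.7×10⁻²⁰)^5 = 9.3×10⁻⁹⁴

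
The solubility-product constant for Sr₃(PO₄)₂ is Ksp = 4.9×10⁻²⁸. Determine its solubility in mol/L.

Sr₃(PO₄)₂(s) ⇌ 3 Sr²⁺(aq) + 2 PO₄³⁻(aq)
With molar solubility s: [Sr²⁺] = 3s, [PO₄³⁻] = 2s.
Ksp = [Sr²⁺]^3[PO₄³⁻]^2 = (3s)^3 · (2s)^2 = 108s^5
108s^5 = 4.9×10⁻²⁸  ⇒  s^5 = 4.5×10⁻³⁰
Taking the 5th root, s = 1.4×10⁻⁶ mol/L.

1.4×10⁻⁶ M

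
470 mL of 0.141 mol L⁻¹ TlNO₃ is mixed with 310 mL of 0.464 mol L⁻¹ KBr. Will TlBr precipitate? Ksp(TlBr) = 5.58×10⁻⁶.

Yes

The combined volume is 780 mL.
[Tl⁺] = (0.141)(470)/780 = 8.50×10⁻² mol L⁻¹
[Br⁻] = (0.464)(310)/780 = 0.184 mol L⁻¹
Q = [Tl⁺][Br⁻] = 1.57×10⁻²
Because Q > Ksp (1.57×10⁻² vs 5.58×10⁻⁶), a precipitate of TlBr forms.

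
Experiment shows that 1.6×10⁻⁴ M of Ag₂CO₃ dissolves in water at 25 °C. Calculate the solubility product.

Ksp = 1.6×10⁻¹¹

Ag₂CO₃(s) ⇌ 2 Ag⁺(aq) + CO₃²⁻(aq)
For each mole of Ag₂CO₃ that dissolves per liter, [Ag⁺] = 2s and [CO₃²⁻] = s; let s denote this solubility.
Ksp = [Ag⁺]^2[CO₃²⁻] = (2s)^2 · s = 4s^3
Ksp = 4 × (1.6×10⁻⁴)^3 = 1.6×10⁻¹¹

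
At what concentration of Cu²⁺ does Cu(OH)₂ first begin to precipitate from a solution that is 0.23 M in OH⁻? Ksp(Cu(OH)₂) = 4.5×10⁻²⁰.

8.5×10⁻¹⁹ M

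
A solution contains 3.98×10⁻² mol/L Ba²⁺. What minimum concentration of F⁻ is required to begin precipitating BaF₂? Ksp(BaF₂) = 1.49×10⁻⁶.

Precipitation begins when Q = Ksp.
BaF₂(s) ⇌ Ba²⁺(aq) + 2 F⁻(aq)
Ksp = [Ba²⁺][F⁻]^2 = [F⁻]^2(3.98×10⁻²)
[F⁻]^2 = 1.49×10⁻⁶ / (3.98×10⁻²) = 3.74×10⁻⁵
[F⁻] = 6.12×10⁻³ mol/L

6.12×10⁻³ M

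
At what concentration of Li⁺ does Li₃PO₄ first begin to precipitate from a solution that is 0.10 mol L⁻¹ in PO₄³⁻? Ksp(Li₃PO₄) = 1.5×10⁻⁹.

2.5×10⁻³ M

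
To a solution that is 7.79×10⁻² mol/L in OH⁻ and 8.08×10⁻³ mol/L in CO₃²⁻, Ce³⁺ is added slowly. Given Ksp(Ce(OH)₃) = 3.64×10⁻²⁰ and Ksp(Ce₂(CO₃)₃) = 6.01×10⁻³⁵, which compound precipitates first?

Ce(OH)₃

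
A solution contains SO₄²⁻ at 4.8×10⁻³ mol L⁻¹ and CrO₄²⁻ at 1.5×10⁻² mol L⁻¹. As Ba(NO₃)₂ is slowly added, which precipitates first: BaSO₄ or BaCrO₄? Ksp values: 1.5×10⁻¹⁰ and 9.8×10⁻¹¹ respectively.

BaCrO₄

Each salt precipitates once Q = Ksp for that salt.
For BaSO₄: [Ba²⁺] = (Ksp/[SO₄²⁻]) = 3.1×10⁻⁸ mol L⁻¹
For BaCrO₄: [Ba²⁺] = (Ksp/[CrO₄²⁻]) = 6.5×10⁻⁹ mol L⁻¹
The smaller threshold [Ba²⁺] is reached first, so BaCrO₄ precipitates first.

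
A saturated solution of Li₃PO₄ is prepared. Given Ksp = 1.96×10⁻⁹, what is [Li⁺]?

Li₃PO₄(s) ⇌ 3 Li⁺(aq) + PO₄³⁻(aq)
Call the molar solubility s, so that [Li⁺] = 3s and [PO₄³⁻] = s.
Ksp = [Li⁺]^3[PO₄³⁻] = (3s)^3 · s = 27s^4 = 1.96×10⁻⁹
s = 2.92×10⁻³ mol L⁻¹
[Li⁺] = 3s = 8.76×10⁻³ mol L⁻¹

8.76×10⁻³ M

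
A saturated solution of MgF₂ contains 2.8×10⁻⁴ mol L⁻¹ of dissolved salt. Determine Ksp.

Ksp = 8.8×10⁻¹¹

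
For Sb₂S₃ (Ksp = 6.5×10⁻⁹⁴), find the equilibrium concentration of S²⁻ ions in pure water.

Sb₂S₃(s) ⇌ 2 Sb³⁺(aq) + 3 S²⁻(aq)
Let s be the molar solubility. Then [Sb³⁺] = 2s and [S²⁻] = 3s.
Ksp = [Sb³⁺]^2[S²⁻]^3 = (2s)^2 · (3s)^3 = 108s^5 = 6.5×10⁻⁹⁴
s = 9.0×10⁻²⁰ M
[S²⁻] = 3s = 2.7×10⁻¹⁹ M

2.7×10⁻¹⁹ M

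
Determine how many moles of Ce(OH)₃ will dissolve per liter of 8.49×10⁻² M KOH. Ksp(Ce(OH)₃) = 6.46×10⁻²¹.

1.06×10⁻¹⁷ M

Ce(OH)₃(s) ⇌ Ce³⁺(aq) + 3 OH⁻(aq)
The solution already contains OH⁻ at 8.49×10⁻² M. Let s be the molar solubility of Ce(OH)₃.
[OH⁻] ≈ 8.49×10⁻² M (common ion dominates); [Ce³⁺] = s.
Ksp = [Ce³⁺][OH⁻]^3 = s(8.49×10⁻²)^3
s = 6.46×10⁻²¹ / (8.49×10⁻²)^3 = 1.06×10⁻¹⁷
s = 1.06×10⁻¹⁷ M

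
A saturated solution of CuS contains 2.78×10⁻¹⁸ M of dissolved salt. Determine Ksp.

CuS(s) ⇌ Cu²⁺(aq) + S²⁻(aq)
Call the molar solubility s, so that [Cu²⁺] = s and [S²⁻] = s.
Ksp = [Cu²⁺][S²⁻] = s · s = s^2
Ksp = (2.78×10⁻¹⁸)^2 = 7.73×10⁻³⁶

Ksp = 7.73×10⁻³⁶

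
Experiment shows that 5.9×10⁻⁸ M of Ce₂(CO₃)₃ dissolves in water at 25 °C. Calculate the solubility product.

Ksp = 7.7×10⁻³⁵

Ce₂(CO₃)₃(s) ⇌ 2 Ce³⁺(aq) + 3 CO₃²⁻(aq)
If s mol/L of Ce₂(CO₃)₃ dissolves, [Ce³⁺] = 2s and [CO₃²⁻] = 3s.
Ksp = [Ce³⁺]^2[CO₃²⁻]^3 = (2s)^2 · (3s)^3 = 108s^5
Ksp = 108 × (5.9×10⁻⁸)^5 = 7.7×10⁻³⁵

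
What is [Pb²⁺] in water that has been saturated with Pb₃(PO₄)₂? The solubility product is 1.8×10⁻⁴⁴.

Pb₃(PO₄)₂(s) ⇌ 3 Pb²⁺(aq) + 2 PO₄³⁻(aq)
Call the molar solubility s, so that [Pb²⁺] = 3s and [PO₄³⁻] = 2s.
Ksp = [Pb²⁺]^3[PO₄³⁻]^2 = (3s)^3 · (2s)^2 = 108s^5 = 1.8×10⁻⁴⁴
s = 7.0×10⁻¹⁰ M
[Pb²⁺] = 3s = 2.1×10⁻⁹ M

2.1×10⁻⁹ M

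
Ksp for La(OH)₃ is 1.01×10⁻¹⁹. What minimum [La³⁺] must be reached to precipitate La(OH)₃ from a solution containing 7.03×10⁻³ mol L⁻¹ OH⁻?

A salt starts to precipitate once the ion product Q reaches its Ksp.
La(OH)₃(s) ⇌ La³⁺(aq) + 3 OH⁻(aq)
Ksp = [La³⁺][OH⁻]^3 = [La³⁺](7.03×10⁻³)^3
[La³⁺] = 1.01×10⁻¹⁹ / (7.03×10⁻³)^3 = 2.91×10⁻¹³
[La³⁺] = 2.91×10⁻¹³ mol L⁻¹

2.91×10⁻¹³ M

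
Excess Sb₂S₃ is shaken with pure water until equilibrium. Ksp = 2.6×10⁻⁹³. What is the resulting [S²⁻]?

Sb₂S₃(s) ⇌ 2 Sb³⁺(aq) + 3 S²⁻(aq)
With molar solubility s: [Sb³⁺] = 2s, [S²⁻] = 3s.
Ksp = [Sb³⁺]^2[S²⁻]^3 = (2s)^2 · (3s)^3 = 108s^5 = 2.6×10⁻⁹³
s = 1.2×10⁻¹⁹ mol/L
[S²⁻] = 3s = 3.6×10⁻¹⁹ mol/L

3.6×10⁻¹⁹ M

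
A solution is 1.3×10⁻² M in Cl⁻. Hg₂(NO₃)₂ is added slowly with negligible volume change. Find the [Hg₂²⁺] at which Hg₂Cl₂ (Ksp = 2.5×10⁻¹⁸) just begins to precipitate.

1.5×10⁻¹⁴ M

The threshold for precipitation is Q = Ksp.
Hg₂Cl₂(s) ⇌ Hg₂²⁺(aq) + 2 Cl⁻(aq)
Ksp = [Hg₂²⁺][Cl⁻]^2 = [Hg₂²⁺](1.3×10⁻²)^2
[Hg₂²⁺] = 2.5×10⁻¹⁸ / (1.3×10⁻²)^2 = 1.5×10⁻¹⁴
[Hg₂²⁺] = 1.5×10⁻¹⁴ M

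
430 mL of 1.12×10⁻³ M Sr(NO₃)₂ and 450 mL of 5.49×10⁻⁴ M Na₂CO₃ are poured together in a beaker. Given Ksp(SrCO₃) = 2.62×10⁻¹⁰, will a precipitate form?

After mixing, V = 430 mL + 450 mL = 880 mL.
[Sr²⁺] = (1.12×10⁻³)(430)/880 = 5.47×10⁻⁴ M
[CO₃²⁻] = (5.49×10⁻⁴)(450)/880 = 2.81×10⁻⁴ M
Q = [Sr²⁺][CO₃²⁻] = 1.54×10⁻⁷
Since Q (1.54×10⁻⁷) exceeds Ksp (2.62×10⁻¹⁰), SrCO₃ will precipitate.

Yes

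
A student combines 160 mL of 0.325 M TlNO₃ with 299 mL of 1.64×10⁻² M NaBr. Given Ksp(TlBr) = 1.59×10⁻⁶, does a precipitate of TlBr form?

After mixing, V = 160 mL + 299 mL = 459 mL.
[Tl⁺] = (0.325)(160)/459 = 0.113 M
[Br⁻] = (1.64×10⁻²)(299)/459 = 1.07×10⁻² M
Q = [Tl⁺][Br⁻] = 1.21×10⁻³
Since Q (1.21×10⁻³) exceeds Ksp (1.59×10⁻⁶), TlBr will precipitate.

Yes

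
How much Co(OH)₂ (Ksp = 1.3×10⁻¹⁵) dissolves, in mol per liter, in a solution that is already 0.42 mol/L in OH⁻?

7.4×10⁻¹⁵ M

Co(OH)₂(s) ⇌ Co²⁺(aq) + 2 OH⁻(aq)
OH⁻ is already present at 0.42 mol/L. If s mol/L of Co(OH)₂ dissolves, [Co²⁺] = s while [OH⁻] ≈ 0.42 mol/L.
Ksp = [Co²⁺][OH⁻]^2 = s(0.42)^2
s = 1.3×10⁻¹⁵ / (0.42)^2 = 7.4×10⁻¹⁵
s = 7.4×10⁻¹⁵ mol/L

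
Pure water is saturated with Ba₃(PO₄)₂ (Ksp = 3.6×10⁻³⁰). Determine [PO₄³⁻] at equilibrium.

1.0×10⁻⁶ M

Ba₃(PO₄)₂(s) ⇌ 3 Ba²⁺(aq) + 2 PO₄³⁻(aq)
Call the molar solubility s, so that [Ba²⁺] = 3s and [PO₄³⁻] = 2s.
Ksp = [Ba²⁺]^3[PO₄³⁻]^2 = (3s)^3 · (2s)^2 = 108s^5 = 3.6×10⁻³⁰
s = 5.1×10⁻⁷ mol L⁻¹
[PO₄³⁻] = 2s = 1.0×10⁻⁶ mol L⁻¹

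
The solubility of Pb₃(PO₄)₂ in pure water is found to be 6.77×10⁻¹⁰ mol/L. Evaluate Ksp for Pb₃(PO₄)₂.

Ksp = 1.54×10⁻⁴⁴

Pb₃(PO₄)₂(s) ⇌ 3 Pb²⁺(aq) + 2 PO₄³⁻(aq)
With molar solubility s: [Pb²⁺] = 3s, [PO₄³⁻] = 2s.
Ksp = [Pb²⁺]^3[PO₄³⁻]^2 = (3s)^3 · (2s)^2 = 108s^5
Ksp = 108 × (6.77×10⁻¹⁰)^5 = 1.54×10⁻⁴⁴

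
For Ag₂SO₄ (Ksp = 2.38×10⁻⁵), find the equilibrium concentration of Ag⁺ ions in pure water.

3.62×10⁻² M

Ag₂SO₄(s) ⇌ 2 Ag⁺(aq) + SO₄²⁻(aq)
With molar solubility s: [Ag⁺] = 2s, [SO₄²⁻] = s.
Ksp = [Ag⁺]^2[SO₄²⁻] = (2s)^2 · s = 4s^3 = 2.38×10⁻⁵
s = 1.81×10⁻² M
[Ag⁺] = 2s = 3.62×10⁻² M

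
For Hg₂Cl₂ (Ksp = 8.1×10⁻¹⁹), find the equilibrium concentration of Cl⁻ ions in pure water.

1.2×10⁻⁶ M

Hg₂Cl₂(s) ⇌ Hg₂²⁺(aq) + 2 Cl⁻(aq)
Call the molar solubility s, so that [Hg₂²⁺] = s and [Cl⁻] = 2s.
Ksp = [Hg₂²⁺][Cl⁻]^2 = s · (2s)^2 = 4s^3 = 8.1×10⁻¹⁹
s = 5.9×10⁻⁷ mol/L
[Cl⁻] = 2s = 1.2×10⁻⁶ mol/L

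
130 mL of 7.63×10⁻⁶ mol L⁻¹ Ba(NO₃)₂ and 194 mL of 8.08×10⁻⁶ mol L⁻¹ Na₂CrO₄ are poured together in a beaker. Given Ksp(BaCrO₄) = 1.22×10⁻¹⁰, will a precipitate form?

After mixing, V = 130 mL + 194 mL = 324 mL.
[Ba²⁺] = (7.63×10⁻⁶)(130)/324 = 3.06×10⁻⁶ mol L⁻¹
[CrO₄²⁻] = (8.08×10⁻⁶)(194)/324 = 4.84×10⁻⁶ mol L⁻¹
Q = [Ba²⁺][CrO₄²⁻] = 1.48×10⁻¹¹
Q = 1.48×10⁻¹¹ < Ksp = 1.22×10⁻¹⁰, so the solution is unsaturated and no precipitate forms.

No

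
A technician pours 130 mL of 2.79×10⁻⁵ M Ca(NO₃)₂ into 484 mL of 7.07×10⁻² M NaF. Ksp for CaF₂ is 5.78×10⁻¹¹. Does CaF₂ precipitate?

The combined volume is 614 mL.
[Ca²⁺] = (2.79×10⁻⁵)(130)/614 = 5.91×10⁻⁶ M
[F⁻] = (7.07×10⁻²)(484)/614 = 5.57×10⁻² M
Q = [Ca²⁺][F⁻]^2 = 1.83×10⁻⁸
Because Q > Ksp (1.83×10⁻⁸ vs 5.78×10⁻¹¹), a precipitate of CaF₂ forms.

Yes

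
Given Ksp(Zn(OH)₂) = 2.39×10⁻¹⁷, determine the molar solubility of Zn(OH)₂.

1.81×10⁻⁶ M

Zn(OH)₂(s) ⇌ Zn²⁺(aq) + 2 OH⁻(aq)
Call the molar solubility s, so that [Zn²⁺] = s and [OH⁻] = 2s.
Ksp = [Zn²⁺][OH⁻]^2 = s · (2s)^2 = 4s^3
4s^3 = 2.39×10⁻¹⁷  ⇒  s^3 = 5.98×10⁻¹⁸
s = (5.98×10⁻¹⁸)^(1/3) = 1.81×10⁻⁶ M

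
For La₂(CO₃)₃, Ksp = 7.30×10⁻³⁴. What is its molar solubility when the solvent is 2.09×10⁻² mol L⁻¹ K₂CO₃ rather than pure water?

4.47×10⁻¹⁵ M

La₂(CO₃)₃(s) ⇌ 2 La³⁺(aq) + 3 CO₃²⁻(aq)
CO₃²⁻ is already present at 2.09×10⁻² mol L⁻¹. If s mol/L of La₂(CO₃)₃ dissolves, [La³⁺] = 2s while [CO₃²⁻] ≈ 2.09×10⁻² mol L⁻¹.
Ksp = [La³⁺]^2[CO₃²⁻]^3 = (2s)^2(2.09×10⁻²)^3
(2s)^2 = 7.30×10⁻³⁴ / (2.09×10⁻²)^3 = 8.00×10⁻²⁹
s = 4.47×10⁻¹⁵ mol L⁻¹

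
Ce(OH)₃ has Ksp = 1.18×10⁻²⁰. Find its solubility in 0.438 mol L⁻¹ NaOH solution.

Ce(OH)₃(s) ⇌ Ce³⁺(aq) + 3 OH⁻(aq)
The solution already contains OH⁻ at 0.438 mol L⁻¹. Let s be the molar solubility of Ce(OH)₃.
[OH⁻] ≈ 0.438 mol L⁻¹ (common ion dominates); [Ce³⁺] = s.
Ksp = [Ce³⁺][OH⁻]^3 = s(0.438)^3
s = 1.18×10⁻²⁰ / (0.438)^3 = 1.40×10⁻¹⁹
s = 1.40×10⁻¹⁹ mol L⁻¹

1.40×10⁻¹⁹ M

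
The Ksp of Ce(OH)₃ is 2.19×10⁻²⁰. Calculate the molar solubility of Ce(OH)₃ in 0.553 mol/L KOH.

Ce(OH)₃(s) ⇌ Ce³⁺(aq) + 3 OH⁻(aq)
The solution already contains OH⁻ at 0.553 mol/L. Let s be the molar solubility of Ce(OH)₃.
[OH⁻] ≈ 0.553 mol/L (common ion dominates); [Ce³⁺] = s.
Ksp = [Ce³⁺][OH⁻]^3 = s(0.553)^3
s = 2.19×10⁻²⁰ / (0.553)^3 = 1.29×10⁻¹⁹
s = 1.29×10⁻¹⁹ mol/L

1.29×10⁻¹⁹ M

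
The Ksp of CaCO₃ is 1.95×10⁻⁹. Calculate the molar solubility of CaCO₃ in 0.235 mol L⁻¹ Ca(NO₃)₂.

CaCO₃(s) ⇌ Ca²⁺(aq) + CO₃²⁻(aq)
The solution already contains Ca²⁺ at 0.235 mol L⁻¹. Let s be the molar solubility of CaCO₃.
[Ca²⁺] ≈ 0.235 mol L⁻¹ (common ion dominates); [CO₃²⁻] = s.
Ksp = [Ca²⁺][CO₃²⁻] = (0.235)s
s = 1.95×10⁻⁹ / (0.235) = 8.30×10⁻⁹
s = 8.30×10⁻⁹ mol L⁻¹

8.30×10⁻⁹ M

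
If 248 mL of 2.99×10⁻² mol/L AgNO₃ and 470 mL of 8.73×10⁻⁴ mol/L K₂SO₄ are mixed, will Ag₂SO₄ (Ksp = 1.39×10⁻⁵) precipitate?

After mixing, V = 248 mL + 470 mL = 718 mL.
[Ag⁺] = (2.99×10⁻²)(248)/718 = 1.03×10⁻² mol/L
[SO₄²⁻] = (8.73×10⁻⁴)(470)/718 = 5.71×10⁻⁴ mol/L
Q = [Ag⁺]^2[SO₄²⁻] = 6.10×10⁻⁸
Q = 6.10×10⁻⁸ < Ksp = 1.39×10⁻⁵, so the solution is unsaturated and no precipitate forms.

No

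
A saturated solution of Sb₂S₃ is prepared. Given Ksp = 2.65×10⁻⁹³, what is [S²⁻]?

Sb₂S₃(s) ⇌ 2 Sb³⁺(aq) + 3 S²⁻(aq)
Let s be the molar solubility. Then [Sb³⁺] = 2s and [S²⁻] = 3s.
Ksp = [Sb³⁺]^2[S²⁻]^3 = (2s)^2 · (3s)^3 = 108s^5 = 2.65×10⁻⁹³
s = 1.20×10⁻¹⁹ M
[S²⁻] = 3s = 3.59×10⁻¹⁹ M

3.59×10⁻¹⁹ M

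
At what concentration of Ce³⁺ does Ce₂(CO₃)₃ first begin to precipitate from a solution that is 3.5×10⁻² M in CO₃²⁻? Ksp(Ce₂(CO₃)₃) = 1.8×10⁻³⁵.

6.5×10⁻¹⁶ M

Each salt precipitates once Q = Ksp for that salt.
Ce₂(CO₃)₃(s) ⇌ 2 Ce³⁺(aq) + 3 CO₃²⁻(aq)
Ksp = [Ce³⁺]^2[CO₃²⁻]^3 = [Ce³⁺]^2(3.5×10⁻²)^3
[Ce³⁺]^2 = 1.8×10⁻³⁵ / (3.5×10⁻²)^3 = 4.2×10⁻³¹
[Ce³⁺] = 6.5×10⁻¹⁶ M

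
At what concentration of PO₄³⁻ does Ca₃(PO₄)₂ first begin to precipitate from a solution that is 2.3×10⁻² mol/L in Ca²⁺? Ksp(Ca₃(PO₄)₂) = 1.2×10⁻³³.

Precipitation begins when Q = Ksp.
Ca₃(PO₄)₂(s) ⇌ 3 Ca²⁺(aq) + 2 PO₄³⁻(aq)
Ksp = [Ca²⁺]^3[PO₄³⁻]^2 = [PO₄³⁻]^2(2.3×10⁻²)^3
[PO₄³⁻]^2 = 1.2×10⁻³³ / (2.3×10⁻²)^3 = 9.9×10⁻²⁹
[PO₄³⁻] = 9.9×10⁻¹⁵ mol/L

9.9×10⁻¹⁵ M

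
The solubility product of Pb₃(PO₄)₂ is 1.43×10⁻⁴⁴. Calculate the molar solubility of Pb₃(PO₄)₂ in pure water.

6.67×10⁻¹⁰ M

Pb₃(PO₄)₂(s) ⇌ 3 Pb²⁺(aq) + 2 PO₄³⁻(aq)
With molar solubility s: [Pb²⁺] = 3s, [PO₄³⁻] = 2s.
Ksp = [Pb²⁺]^3[PO₄³⁻]^2 = (3s)^3 · (2s)^2 = 108s^5
108s^5 = 1.43×10⁻⁴⁴  ⇒  s^5 = 1.32×10⁻⁴⁶
s = 6.67×10⁻¹⁰ mol L⁻¹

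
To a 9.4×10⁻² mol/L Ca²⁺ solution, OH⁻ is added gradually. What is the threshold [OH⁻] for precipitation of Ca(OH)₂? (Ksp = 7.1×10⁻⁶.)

8.7×10⁻³ M

A salt starts to precipitate once the ion product Q reaches its Ksp.
Ca(OH)₂(s) ⇌ Ca²⁺(aq) + 2 OH⁻(aq)
Ksp = [Ca²⁺][OH⁻]^2 = [OH⁻]^2(9.4×10⁻²)
[OH⁻]^2 = 7.1×10⁻⁶ / (9.4×10⁻²) = 7.6×10⁻⁵
[OH⁻] = 8.7×10⁻³ mol/L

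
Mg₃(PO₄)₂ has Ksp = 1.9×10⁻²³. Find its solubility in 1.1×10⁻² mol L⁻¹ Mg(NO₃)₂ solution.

1.9×10⁻⁹ M

Mg₃(PO₄)₂(s) ⇌ 3 Mg²⁺(aq) + 2 PO₄³⁻(aq)
The solution already contains Mg²⁺ at 1.1×10⁻² mol L⁻¹. Let s be the molar solubility of Mg₃(PO₄)₂.
[Mg²⁺] ≈ 1.1×10⁻² mol L⁻¹ (common ion dominates); [PO₄³⁻] = 2s.
Ksp = [Mg²⁺]^3[PO₄³⁻]^2 = (1.1×10⁻²)^3(2s)^2
(2s)^2 = 1.9×10⁻²³ / (1.1×10⁻²)^3 = 1.4×10⁻¹⁷
s = 1.9×10⁻⁹ mol L⁻¹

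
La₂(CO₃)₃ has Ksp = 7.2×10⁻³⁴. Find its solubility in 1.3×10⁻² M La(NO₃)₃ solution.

La₂(CO₃)₃(s) ⇌ 2 La³⁺(aq) + 3 CO₃²⁻(aq)
La³⁺ is already present at 1.3×10⁻² M. If s mol/L of La₂(CO₃)₃ dissolves, [CO₃²⁻] = 3s while [La³⁺] ≈ 1.3×10⁻² M.
Ksp = [La³⁺]^2[CO₃²⁻]^3 = (1.3×10⁻²)^2(3s)^3
(3s)^3 = 7.2×10⁻³⁴ / (1.3×10⁻²)^2 = 4.3×10⁻³⁰
s = 5.4×10⁻¹¹ M

5.4×10⁻¹¹ M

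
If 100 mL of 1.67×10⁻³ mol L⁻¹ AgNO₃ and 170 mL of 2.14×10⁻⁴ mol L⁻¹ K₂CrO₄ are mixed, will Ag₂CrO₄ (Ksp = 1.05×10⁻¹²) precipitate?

Yes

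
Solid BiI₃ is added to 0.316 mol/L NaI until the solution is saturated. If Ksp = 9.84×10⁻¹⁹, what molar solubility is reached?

BiI₃(s) ⇌ Bi³⁺(aq) + 3 I⁻(aq)
The solution already contains I⁻ at 0.316 mol/L. Let s be the molar solubility of BiI₃.
[I⁻] ≈ 0.316 mol/L (common ion dominates); [Bi³⁺] = s.
Ksp = [Bi³⁺][I⁻]^3 = s(0.316)^3
s = 9.84×10⁻¹⁹ / (0.316)^3 = 3.12×10⁻¹⁷
s = 3.12×10⁻¹⁷ mol/L

3.12×10⁻¹⁷ M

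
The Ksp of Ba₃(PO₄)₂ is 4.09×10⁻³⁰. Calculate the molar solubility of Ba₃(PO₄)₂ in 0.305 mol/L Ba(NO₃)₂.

Ba₃(PO₄)₂(s) ⇌ 3 Ba²⁺(aq) + 2 PO₄³⁻(aq)
Ba²⁺ is already present at 0.305 mol/L. If s mol/L of Ba₃(PO₄)₂ dissolves, [PO₄³⁻] = 2s while [Ba²⁺] ≈ 0.305 mol/L.
Ksp = [Ba²⁺]^3[PO₄³⁻]^2 = (0.305)^3(2s)^2
(2s)^2 = 4.09×10⁻³⁰ / (0.305)^3 = 1.44×10⁻²⁸
s = 6.00×10⁻¹⁵ mol/L

6.00×10⁻¹⁵ M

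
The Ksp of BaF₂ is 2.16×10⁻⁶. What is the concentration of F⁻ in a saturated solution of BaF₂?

BaF₂(s) ⇌ Ba²⁺(aq) + 2 F⁻(aq)
Call the molar solubility s, so that [Ba²⁺] = s and [F⁻] = 2s.
Ksp = [Ba²⁺][F⁻]^2 = s · (2s)^2 = 4s^3 = 2.16×10⁻⁶
s = 8.14×10⁻³ M
[F⁻] = 2s = 1.63×10⁻² M

1.63×10⁻² M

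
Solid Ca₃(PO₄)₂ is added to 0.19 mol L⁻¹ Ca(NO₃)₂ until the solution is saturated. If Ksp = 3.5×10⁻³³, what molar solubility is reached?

3.6×10⁻¹⁶ M

Ca₃(PO₄)₂(s) ⇌ 3 Ca²⁺(aq) + 2 PO₄³⁻(aq)
With Ca²⁺ already at 0.19 mol L⁻¹ and s small, take [Ca²⁺] ≈ 0.19 mol L⁻¹ and [PO₄³⁻] = 2s.
Ksp = [Ca²⁺]^3[PO₄³⁻]^2 = (0.19)^3(2s)^2
(2s)^2 = 3.5×10⁻³³ / (0.19)^3 = 5.1×10⁻³¹
s = 3.6×10⁻¹⁶ mol L⁻¹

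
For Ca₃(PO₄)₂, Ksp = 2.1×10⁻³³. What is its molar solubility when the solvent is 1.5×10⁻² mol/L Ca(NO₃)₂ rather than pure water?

Ca₃(PO₄)₂(s) ⇌ 3 Ca²⁺(aq) + 2 PO₄³⁻(aq)
Ca²⁺ is already present at 1.5×10⁻² mol/L. If s mol/L of Ca₃(PO₄)₂ dissolves, [PO₄³⁻] = 2s while [Ca²⁺] ≈ 1.5×10⁻² mol/L.
Ksp = [Ca²⁺]^3[PO₄³⁻]^2 = (1.5×10⁻²)^3(2s)^2
(2s)^2 = 2.1×10⁻³³ / (1.5×10⁻²)^3 = 6.2×10⁻²⁸
s = 1.2×10⁻¹⁴ mol/L

1.2×10⁻¹⁴ M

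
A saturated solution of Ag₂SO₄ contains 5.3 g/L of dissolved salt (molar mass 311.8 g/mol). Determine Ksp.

Ksp = 2.0×10⁻⁵

Molar solubility s = (5.3 g/L) / (311.8 g/mol) = 1.700×10⁻² mol/L
Ag₂SO₄(s) ⇌ 2 Ag⁺(aq) + SO₄²⁻(aq)
Let s be the molar solubility. Then [Ag⁺] = 2s and [SO₄²⁻] = s.
Ksp = [Ag⁺]^2[SO₄²⁻] = (2s)^2 · s = 4s^3
Ksp = 4 × (1.700×10⁻²)^3 = 2.0×10⁻⁵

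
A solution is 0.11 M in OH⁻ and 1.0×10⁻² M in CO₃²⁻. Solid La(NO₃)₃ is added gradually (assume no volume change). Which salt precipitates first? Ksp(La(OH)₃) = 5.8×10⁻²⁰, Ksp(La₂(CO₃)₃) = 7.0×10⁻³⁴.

A salt starts to precipitate once the ion product Q reaches its Ksp.
For La(OH)₃: [La³⁺] = (Ksp/[OH⁻]^3) = 4.4×10⁻¹⁷ M
For La₂(CO₃)₃: [La³⁺] = (Ksp/[CO₃²⁻]^3)^(1/2) = 2.6×10⁻¹⁴ M
La(OH)₃ requires the lower [La³⁺], so it precipitates first.

La(OH)₃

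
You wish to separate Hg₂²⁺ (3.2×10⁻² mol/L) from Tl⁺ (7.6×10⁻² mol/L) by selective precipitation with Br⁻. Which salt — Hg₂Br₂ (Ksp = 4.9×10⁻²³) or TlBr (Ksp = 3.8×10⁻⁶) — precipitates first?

Hg₂Br₂

Precipitation begins when Q = Ksp.
For Hg₂Br₂: [Br⁻] = (Ksp/[Hg₂²⁺])^(1/2) = 3.9×10⁻¹¹ mol/L
For TlBr: [Br⁻] = (Ksp/[Tl⁺]) = 5.0×10⁻⁵ mol/L
Hg₂Br₂ requires the lower [Br⁻], so it precipitates first.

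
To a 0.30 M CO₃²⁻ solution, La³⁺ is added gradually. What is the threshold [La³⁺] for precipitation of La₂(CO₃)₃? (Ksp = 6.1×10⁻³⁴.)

Precipitation begins when Q = Ksp.
La₂(CO₃)₃(s) ⇌ 2 La³⁺(aq) + 3 CO₃²⁻(aq)
Ksp = [La³⁺]^2[CO₃²⁻]^3 = [La³⁺]^2(0.30)^3
[La³⁺]^2 = 6.1×10⁻³⁴ / (0.30)^3 = 2.3×10⁻³²
[La³⁺] = 1.5×10⁻¹⁶ M

1.5×10⁻¹⁶ M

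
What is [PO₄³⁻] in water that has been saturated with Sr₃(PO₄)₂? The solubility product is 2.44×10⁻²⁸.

2.35×10⁻⁶ M

Sr₃(PO₄)₂(s) ⇌ 3 Sr²⁺(aq) + 2 PO₄³⁻(aq)
With molar solubility s: [Sr²⁺] = 3s, [PO₄³⁻] = 2s.
Ksp = [Sr²⁺]^3[PO₄³⁻]^2 = (3s)^3 · (2s)^2 = 108s^5 = 2.44×10⁻²⁸
s = 1.18×10⁻⁶ M
[PO₄³⁻] = 2s = 2.35×10⁻⁶ M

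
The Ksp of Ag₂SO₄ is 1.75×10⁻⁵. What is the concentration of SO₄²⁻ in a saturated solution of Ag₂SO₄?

1.64×10⁻² M

Ag₂SO₄(s) ⇌ 2 Ag⁺(aq) + SO₄²⁻(aq)
Let s be the molar solubility. Then [Ag⁺] = 2s and [SO₄²⁻] = s.
Ksp = [Ag⁺]^2[SO₄²⁻] = (2s)^2 · s = 4s^3 = 1.75×10⁻⁵
s = 1.64×10⁻² mol L⁻¹
[SO₄²⁻] = s = 1.64×10⁻² mol L⁻¹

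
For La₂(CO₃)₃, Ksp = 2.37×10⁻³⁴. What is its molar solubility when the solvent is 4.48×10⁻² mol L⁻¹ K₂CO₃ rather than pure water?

8.12×10⁻¹⁶ M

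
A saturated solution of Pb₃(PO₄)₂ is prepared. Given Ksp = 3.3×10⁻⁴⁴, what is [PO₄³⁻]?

Pb₃(PO₄)₂(s) ⇌ 3 Pb²⁺(aq) + 2 PO₄³⁻(aq)
For each mole of Pb₃(PO₄)₂ that dissolves per liter, [Pb²⁺] = 3s and [PO₄³⁻] = 2s; let s denote this solubility.
Ksp = [Pb²⁺]^3[PO₄³⁻]^2 = (3s)^3 · (2s)^2 = 108s^5 = 3.3×10⁻⁴⁴
s = 7.9×10⁻¹⁰ M
[PO₄³⁻] = 2s = 1.6×10⁻⁹ M

1.6×10⁻⁹ M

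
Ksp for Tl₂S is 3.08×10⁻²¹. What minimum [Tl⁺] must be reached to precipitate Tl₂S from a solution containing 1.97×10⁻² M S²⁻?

3.95×10⁻¹⁰ M

Precipitation begins when Q = Ksp.
Tl₂S(s) ⇌ 2 Tl⁺(aq) + S²⁻(aq)
Ksp = [Tl⁺]^2[S²⁻] = [Tl⁺]^2(1.97×10⁻²)
[Tl⁺]^2 = 3.08×10⁻²¹ / (1.97×10⁻²) = 1.56×10⁻¹⁹
[Tl⁺] = 3.95×10⁻¹⁰ M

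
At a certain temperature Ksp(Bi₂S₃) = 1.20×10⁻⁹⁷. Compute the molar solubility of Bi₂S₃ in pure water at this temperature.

1.62×10⁻²⁰ M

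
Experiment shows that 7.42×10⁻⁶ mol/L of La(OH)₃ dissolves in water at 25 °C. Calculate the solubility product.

Ksp = 8.18×10⁻²⁰

La(OH)₃(s) ⇌ La³⁺(aq) + 3 OH⁻(aq)
For each mole of La(OH)₃ that dissolves per liter, [La³⁺] = s and [OH⁻] = 3s; let s denote this solubility.
Ksp = [La³⁺][OH⁻]^3 = s · (3s)^3 = 27s^4
Ksp = 27 × (7.42×10⁻⁶)^4 = 8.18×10⁻²⁰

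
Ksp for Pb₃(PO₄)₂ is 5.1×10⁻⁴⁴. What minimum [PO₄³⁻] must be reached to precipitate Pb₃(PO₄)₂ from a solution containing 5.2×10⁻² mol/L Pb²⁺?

1.9×10⁻²⁰ M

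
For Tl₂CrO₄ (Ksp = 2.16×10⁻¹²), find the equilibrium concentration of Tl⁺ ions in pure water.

1.63×10⁻⁴ M

Tl₂CrO₄(s) ⇌ 2 Tl⁺(aq) + CrO₄²⁻(aq)
For each mole of Tl₂CrO₄ that dissolves per liter, [Tl⁺] = 2s and [CrO₄²⁻] = s; let s denote this solubility.
Ksp = [Tl⁺]^2[CrO₄²⁻] = (2s)^2 · s = 4s^3 = 2.16×10⁻¹²
s = 8.14×10⁻⁵ mol L⁻¹
[Tl⁺] = 2s = 1.63×10⁻⁴ mol L⁻¹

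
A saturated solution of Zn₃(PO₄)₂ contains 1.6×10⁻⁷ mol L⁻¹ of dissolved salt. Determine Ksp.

Zn₃(PO₄)₂(s) ⇌ 3 Zn²⁺(aq) + 2 PO₄³⁻(aq)
Let s be the molar solubility. Then [Zn²⁺] = 3s and [PO₄³⁻] = 2s.
Ksp = [Zn²⁺]^3[PO₄³⁻]^2 = (3s)^3 · (2s)^2 = 108s^5
Ksp = 108 × (1.6×10⁻⁷)^5 = 1.1×10⁻³²

Ksp = 1.1×10⁻³²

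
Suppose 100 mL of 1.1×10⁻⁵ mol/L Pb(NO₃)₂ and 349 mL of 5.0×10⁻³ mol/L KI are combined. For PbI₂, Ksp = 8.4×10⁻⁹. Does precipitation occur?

Total volume after mixing = 100 + 349 = 449 mL.
[Pb²⁺] = (1.1×10⁻⁵)(100)/449 = 2.4×10⁻⁶ mol/L
[I⁻] = (5.0×10⁻³)(349)/449 = 3.9×10⁻³ mol/L
Q = [Pb²⁺][I⁻]^2 = 3.7×10⁻¹¹
Since Q (3.7×10⁻¹¹) is less than Ksp (8.4×10⁻⁹), no PbI₂ precipitates.

No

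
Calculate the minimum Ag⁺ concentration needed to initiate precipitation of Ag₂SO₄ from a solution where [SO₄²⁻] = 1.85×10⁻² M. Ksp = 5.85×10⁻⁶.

1.78×10⁻² M

Each salt precipitates once Q = Ksp for that salt.
Ag₂SO₄(s) ⇌ 2 Ag⁺(aq) + SO₄²⁻(aq)
Ksp = [Ag⁺]^2[SO₄²⁻] = [Ag⁺]^2(1.85×10⁻²)
[Ag⁺]^2 = 5.85×10⁻⁶ / (1.85×10⁻²) = 3.16×10⁻⁴
[Ag⁺] = 1.78×10⁻² M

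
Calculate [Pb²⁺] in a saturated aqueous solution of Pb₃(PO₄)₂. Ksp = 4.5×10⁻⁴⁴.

Pb₃(PO₄)₂(s) ⇌ 3 Pb²⁺(aq) + 2 PO₄³⁻(aq)
With molar solubility s: [Pb²⁺] = 3s, [PO₄³⁻] = 2s.
Ksp = [Pb²⁺]^3[PO₄³⁻]^2 = (3s)^3 · (2s)^2 = 108s^5 = 4.5×10⁻⁴⁴
s = 8.4×10⁻¹⁰ mol/L
[Pb²⁺] = 3s = 2.5×10⁻⁹ mol/L

2.5×10⁻⁹ M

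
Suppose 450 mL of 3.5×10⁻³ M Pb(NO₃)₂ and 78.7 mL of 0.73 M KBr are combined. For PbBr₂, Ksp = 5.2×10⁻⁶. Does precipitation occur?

The combined volume is 528.7 mL.
[Pb²⁺] = (3.5×10⁻³)(450)/528.7 = 3.0×10⁻³ M
[Br⁻] = (0.73)(78.7)/528.7 = 0.11 M
Q = [Pb²⁺][Br⁻]^2 = 3.5×10⁻⁵
Q = 3.5×10⁻⁵ > Ksp = 5.2×10⁻⁶, so the solution is supersaturated and PbBr₂ precipitates.

Yes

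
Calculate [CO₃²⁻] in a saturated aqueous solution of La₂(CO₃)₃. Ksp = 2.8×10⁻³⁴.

La₂(CO₃)₃(s) ⇌ 2 La³⁺(aq) + 3 CO₃²⁻(aq)
With molar solubility s: [La³⁺] = 2s, [CO₃²⁻] = 3s.
Ksp = [La³⁺]^2[CO₃²⁻]^3 = (2s)^2 · (3s)^3 = 108s^5 = 2.8×10⁻³⁴
s = 7.6×10⁻⁸ mol L⁻¹
[CO₃²⁻] = 3s = 2.3×10⁻⁷ mol L⁻¹

2.3×10⁻⁷ M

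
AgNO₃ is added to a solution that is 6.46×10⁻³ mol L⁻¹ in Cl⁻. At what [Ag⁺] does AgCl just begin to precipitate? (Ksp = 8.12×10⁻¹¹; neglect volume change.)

1.26×10⁻⁸ M

Precipitation begins when Q = Ksp.
AgCl(s) ⇌ Ag⁺(aq) + Cl⁻(aq)
Ksp = [Ag⁺][Cl⁻] = [Ag⁺](6.46×10⁻³)
[Ag⁺] = 8.12×10⁻¹¹ / (6.46×10⁻³) = 1.26×10⁻⁸
[Ag⁺] = 1.26×10⁻⁸ mol L⁻¹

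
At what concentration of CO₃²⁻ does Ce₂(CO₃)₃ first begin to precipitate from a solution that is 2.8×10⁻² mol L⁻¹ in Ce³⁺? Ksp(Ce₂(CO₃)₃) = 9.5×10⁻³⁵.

Each salt precipitates once Q = Ksp for that salt.
Ce₂(CO₃)₃(s) ⇌ 2 Ce³⁺(aq) + 3 CO₃²⁻(aq)
Ksp = [Ce³⁺]^2[CO₃²⁻]^3 = [CO₃²⁻]^3(2.8×10⁻²)^2
[CO₃²⁻]^3 = 9.5×10⁻³⁵ / (2.8×10⁻²)^2 = 1.2×10⁻³¹
[CO₃²⁻] = 4.9×10⁻¹¹ mol L⁻¹

4.9×10⁻¹¹ M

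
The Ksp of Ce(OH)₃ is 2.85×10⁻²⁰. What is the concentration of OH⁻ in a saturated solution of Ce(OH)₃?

Ce(OH)₃(s) ⇌ Ce³⁺(aq) + 3 OH⁻(aq)
With molar solubility s: [Ce³⁺] = s, [OH⁻] = 3s.
Ksp = [Ce³⁺][OH⁻]^3 = s · (3s)^3 = 27s^4 = 2.85×10⁻²⁰
s = 5.70×10⁻⁶ M
[OH⁻] = 3s = 1.71×10⁻⁵ M

1.71×10⁻⁵ M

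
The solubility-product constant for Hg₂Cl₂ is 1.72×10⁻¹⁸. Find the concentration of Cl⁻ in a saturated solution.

Hg₂Cl₂(s) ⇌ Hg₂²⁺(aq) + 2 Cl⁻(aq)
For each mole of Hg₂Cl₂ that dissolves per liter, [Hg₂²⁺] = s and [Cl⁻] = 2s; let s denote this solubility.
Ksp = [Hg₂²⁺][Cl⁻]^2 = s · (2s)^2 = 4s^3 = 1.72×10⁻¹⁸
s = 7.55×10⁻⁷ mol L⁻¹
[Cl⁻] = 2s = 1.51×10⁻⁶ mol L⁻¹

1.51×10⁻⁶ M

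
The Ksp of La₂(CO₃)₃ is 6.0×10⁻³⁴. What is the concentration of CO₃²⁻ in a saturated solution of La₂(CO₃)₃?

La₂(CO₃)₃(s) ⇌ 2 La³⁺(aq) + 3 CO₃²⁻(aq)
With molar solubility s: [La³⁺] = 2s, [CO₃²⁻] = 3s.
Ksp = [La³⁺]^2[CO₃²⁻]^3 = (2s)^2 · (3s)^3 = 108s^5 = 6.0×10⁻³⁴
s = 8.9×10⁻⁸ mol/L
[CO₃²⁻] = 3s = 2.7×10⁻⁷ mol/L

2.7×10⁻⁷ M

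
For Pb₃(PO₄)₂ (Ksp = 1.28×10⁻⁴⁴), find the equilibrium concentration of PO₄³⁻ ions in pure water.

Pb₃(PO₄)₂(s) ⇌ 3 Pb²⁺(aq) + 2 PO₄³⁻(aq)
With molar solubility s: [Pb²⁺] = 3s, [PO₄³⁻] = 2s.
Ksp = [Pb²⁺]^3[PO₄³⁻]^2 = (3s)^3 · (2s)^2 = 108s^5 = 1.28×10⁻⁴⁴
s = 6.53×10⁻¹⁰ M
[PO₄³⁻] = 2s = 1.31×10⁻⁹ M

1.31×10⁻⁹ M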